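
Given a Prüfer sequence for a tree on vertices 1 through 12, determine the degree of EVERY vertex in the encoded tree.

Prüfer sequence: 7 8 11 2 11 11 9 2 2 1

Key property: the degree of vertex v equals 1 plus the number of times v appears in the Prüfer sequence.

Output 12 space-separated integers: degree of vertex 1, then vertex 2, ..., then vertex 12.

p_1 = 7: count[7] becomes 1
p_2 = 8: count[8] becomes 1
p_3 = 11: count[11] becomes 1
p_4 = 2: count[2] becomes 1
p_5 = 11: count[11] becomes 2
p_6 = 11: count[11] becomes 3
p_7 = 9: count[9] becomes 1
p_8 = 2: count[2] becomes 2
p_9 = 2: count[2] becomes 3
p_10 = 1: count[1] becomes 1
Degrees (1 + count): deg[1]=1+1=2, deg[2]=1+3=4, deg[3]=1+0=1, deg[4]=1+0=1, deg[5]=1+0=1, deg[6]=1+0=1, deg[7]=1+1=2, deg[8]=1+1=2, deg[9]=1+1=2, deg[10]=1+0=1, deg[11]=1+3=4, deg[12]=1+0=1

Answer: 2 4 1 1 1 1 2 2 2 1 4 1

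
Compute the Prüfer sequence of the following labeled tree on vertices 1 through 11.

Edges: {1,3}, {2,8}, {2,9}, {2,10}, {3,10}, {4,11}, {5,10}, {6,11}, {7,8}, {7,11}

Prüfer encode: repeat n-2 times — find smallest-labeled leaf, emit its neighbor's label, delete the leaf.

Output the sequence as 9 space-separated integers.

Answer: 3 10 11 10 11 2 2 8 7

Derivation:
Step 1: leaves = {1,4,5,6,9}. Remove smallest leaf 1, emit neighbor 3.
Step 2: leaves = {3,4,5,6,9}. Remove smallest leaf 3, emit neighbor 10.
Step 3: leaves = {4,5,6,9}. Remove smallest leaf 4, emit neighbor 11.
Step 4: leaves = {5,6,9}. Remove smallest leaf 5, emit neighbor 10.
Step 5: leaves = {6,9,10}. Remove smallest leaf 6, emit neighbor 11.
Step 6: leaves = {9,10,11}. Remove smallest leaf 9, emit neighbor 2.
Step 7: leaves = {10,11}. Remove smallest leaf 10, emit neighbor 2.
Step 8: leaves = {2,11}. Remove smallest leaf 2, emit neighbor 8.
Step 9: leaves = {8,11}. Remove smallest leaf 8, emit neighbor 7.
Done: 2 vertices remain (7, 11). Sequence = [3 10 11 10 11 2 2 8 7]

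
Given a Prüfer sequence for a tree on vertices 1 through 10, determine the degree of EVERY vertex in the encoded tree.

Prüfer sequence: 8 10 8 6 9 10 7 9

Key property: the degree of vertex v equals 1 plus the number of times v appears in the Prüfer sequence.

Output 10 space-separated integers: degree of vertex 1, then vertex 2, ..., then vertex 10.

p_1 = 8: count[8] becomes 1
p_2 = 10: count[10] becomes 1
p_3 = 8: count[8] becomes 2
p_4 = 6: count[6] becomes 1
p_5 = 9: count[9] becomes 1
p_6 = 10: count[10] becomes 2
p_7 = 7: count[7] becomes 1
p_8 = 9: count[9] becomes 2
Degrees (1 + count): deg[1]=1+0=1, deg[2]=1+0=1, deg[3]=1+0=1, deg[4]=1+0=1, deg[5]=1+0=1, deg[6]=1+1=2, deg[7]=1+1=2, deg[8]=1+2=3, deg[9]=1+2=3, deg[10]=1+2=3

Answer: 1 1 1 1 1 2 2 3 3 3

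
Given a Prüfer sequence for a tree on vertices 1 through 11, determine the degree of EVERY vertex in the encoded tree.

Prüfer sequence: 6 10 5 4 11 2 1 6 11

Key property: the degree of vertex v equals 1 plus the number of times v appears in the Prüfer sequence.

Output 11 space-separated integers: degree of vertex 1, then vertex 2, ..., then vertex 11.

Answer: 2 2 1 2 2 3 1 1 1 2 3

Derivation:
p_1 = 6: count[6] becomes 1
p_2 = 10: count[10] becomes 1
p_3 = 5: count[5] becomes 1
p_4 = 4: count[4] becomes 1
p_5 = 11: count[11] becomes 1
p_6 = 2: count[2] becomes 1
p_7 = 1: count[1] becomes 1
p_8 = 6: count[6] becomes 2
p_9 = 11: count[11] becomes 2
Degrees (1 + count): deg[1]=1+1=2, deg[2]=1+1=2, deg[3]=1+0=1, deg[4]=1+1=2, deg[5]=1+1=2, deg[6]=1+2=3, deg[7]=1+0=1, deg[8]=1+0=1, deg[9]=1+0=1, deg[10]=1+1=2, deg[11]=1+2=3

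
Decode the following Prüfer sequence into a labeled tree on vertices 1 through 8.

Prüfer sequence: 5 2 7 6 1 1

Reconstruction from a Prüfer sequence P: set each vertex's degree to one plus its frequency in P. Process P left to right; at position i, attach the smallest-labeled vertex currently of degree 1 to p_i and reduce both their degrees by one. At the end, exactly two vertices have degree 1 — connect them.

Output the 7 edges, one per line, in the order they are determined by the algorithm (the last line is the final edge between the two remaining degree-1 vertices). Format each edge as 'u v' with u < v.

Answer: 3 5
2 4
2 7
5 6
1 6
1 7
1 8

Derivation:
Initial degrees: {1:3, 2:2, 3:1, 4:1, 5:2, 6:2, 7:2, 8:1}
Step 1: smallest deg-1 vertex = 3, p_1 = 5. Add edge {3,5}. Now deg[3]=0, deg[5]=1.
Step 2: smallest deg-1 vertex = 4, p_2 = 2. Add edge {2,4}. Now deg[4]=0, deg[2]=1.
Step 3: smallest deg-1 vertex = 2, p_3 = 7. Add edge {2,7}. Now deg[2]=0, deg[7]=1.
Step 4: smallest deg-1 vertex = 5, p_4 = 6. Add edge {5,6}. Now deg[5]=0, deg[6]=1.
Step 5: smallest deg-1 vertex = 6, p_5 = 1. Add edge {1,6}. Now deg[6]=0, deg[1]=2.
Step 6: smallest deg-1 vertex = 7, p_6 = 1. Add edge {1,7}. Now deg[7]=0, deg[1]=1.
Final: two remaining deg-1 vertices are 1, 8. Add edge {1,8}.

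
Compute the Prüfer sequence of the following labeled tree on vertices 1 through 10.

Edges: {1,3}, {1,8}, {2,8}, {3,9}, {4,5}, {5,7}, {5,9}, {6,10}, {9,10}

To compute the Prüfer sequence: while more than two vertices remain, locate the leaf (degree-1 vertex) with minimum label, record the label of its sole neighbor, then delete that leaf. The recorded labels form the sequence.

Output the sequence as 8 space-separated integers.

Step 1: leaves = {2,4,6,7}. Remove smallest leaf 2, emit neighbor 8.
Step 2: leaves = {4,6,7,8}. Remove smallest leaf 4, emit neighbor 5.
Step 3: leaves = {6,7,8}. Remove smallest leaf 6, emit neighbor 10.
Step 4: leaves = {7,8,10}. Remove smallest leaf 7, emit neighbor 5.
Step 5: leaves = {5,8,10}. Remove smallest leaf 5, emit neighbor 9.
Step 6: leaves = {8,10}. Remove smallest leaf 8, emit neighbor 1.
Step 7: leaves = {1,10}. Remove smallest leaf 1, emit neighbor 3.
Step 8: leaves = {3,10}. Remove smallest leaf 3, emit neighbor 9.
Done: 2 vertices remain (9, 10). Sequence = [8 5 10 5 9 1 3 9]

Answer: 8 5 10 5 9 1 3 9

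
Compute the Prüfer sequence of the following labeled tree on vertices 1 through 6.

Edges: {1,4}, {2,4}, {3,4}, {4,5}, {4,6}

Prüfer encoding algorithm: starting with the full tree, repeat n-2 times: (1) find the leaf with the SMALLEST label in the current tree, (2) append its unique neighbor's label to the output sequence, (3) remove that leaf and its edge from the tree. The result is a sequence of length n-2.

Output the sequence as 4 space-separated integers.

Answer: 4 4 4 4

Derivation:
Step 1: leaves = {1,2,3,5,6}. Remove smallest leaf 1, emit neighbor 4.
Step 2: leaves = {2,3,5,6}. Remove smallest leaf 2, emit neighbor 4.
Step 3: leaves = {3,5,6}. Remove smallest leaf 3, emit neighbor 4.
Step 4: leaves = {5,6}. Remove smallest leaf 5, emit neighbor 4.
Done: 2 vertices remain (4, 6). Sequence = [4 4 4 4]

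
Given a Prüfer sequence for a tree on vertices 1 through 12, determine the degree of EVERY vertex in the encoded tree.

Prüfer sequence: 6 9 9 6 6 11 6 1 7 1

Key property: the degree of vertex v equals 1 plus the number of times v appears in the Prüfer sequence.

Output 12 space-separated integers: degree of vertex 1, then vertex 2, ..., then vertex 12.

Answer: 3 1 1 1 1 5 2 1 3 1 2 1

Derivation:
p_1 = 6: count[6] becomes 1
p_2 = 9: count[9] becomes 1
p_3 = 9: count[9] becomes 2
p_4 = 6: count[6] becomes 2
p_5 = 6: count[6] becomes 3
p_6 = 11: count[11] becomes 1
p_7 = 6: count[6] becomes 4
p_8 = 1: count[1] becomes 1
p_9 = 7: count[7] becomes 1
p_10 = 1: count[1] becomes 2
Degrees (1 + count): deg[1]=1+2=3, deg[2]=1+0=1, deg[3]=1+0=1, deg[4]=1+0=1, deg[5]=1+0=1, deg[6]=1+4=5, deg[7]=1+1=2, deg[8]=1+0=1, deg[9]=1+2=3, deg[10]=1+0=1, deg[11]=1+1=2, deg[12]=1+0=1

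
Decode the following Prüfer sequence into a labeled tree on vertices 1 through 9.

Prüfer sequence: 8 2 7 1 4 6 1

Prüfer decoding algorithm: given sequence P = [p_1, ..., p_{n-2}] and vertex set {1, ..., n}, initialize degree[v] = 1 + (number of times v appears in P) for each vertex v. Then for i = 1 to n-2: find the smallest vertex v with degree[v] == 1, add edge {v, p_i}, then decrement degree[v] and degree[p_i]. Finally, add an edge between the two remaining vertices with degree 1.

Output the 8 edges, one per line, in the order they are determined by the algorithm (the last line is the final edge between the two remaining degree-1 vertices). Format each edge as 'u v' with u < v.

Answer: 3 8
2 5
2 7
1 7
4 8
4 6
1 6
1 9

Derivation:
Initial degrees: {1:3, 2:2, 3:1, 4:2, 5:1, 6:2, 7:2, 8:2, 9:1}
Step 1: smallest deg-1 vertex = 3, p_1 = 8. Add edge {3,8}. Now deg[3]=0, deg[8]=1.
Step 2: smallest deg-1 vertex = 5, p_2 = 2. Add edge {2,5}. Now deg[5]=0, deg[2]=1.
Step 3: smallest deg-1 vertex = 2, p_3 = 7. Add edge {2,7}. Now deg[2]=0, deg[7]=1.
Step 4: smallest deg-1 vertex = 7, p_4 = 1. Add edge {1,7}. Now deg[7]=0, deg[1]=2.
Step 5: smallest deg-1 vertex = 8, p_5 = 4. Add edge {4,8}. Now deg[8]=0, deg[4]=1.
Step 6: smallest deg-1 vertex = 4, p_6 = 6. Add edge {4,6}. Now deg[4]=0, deg[6]=1.
Step 7: smallest deg-1 vertex = 6, p_7 = 1. Add edge {1,6}. Now deg[6]=0, deg[1]=1.
Final: two remaining deg-1 vertices are 1, 9. Add edge {1,9}.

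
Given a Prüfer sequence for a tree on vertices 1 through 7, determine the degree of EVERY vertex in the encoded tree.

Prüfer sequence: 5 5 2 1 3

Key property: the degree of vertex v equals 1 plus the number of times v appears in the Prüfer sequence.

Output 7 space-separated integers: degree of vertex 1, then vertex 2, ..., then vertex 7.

p_1 = 5: count[5] becomes 1
p_2 = 5: count[5] becomes 2
p_3 = 2: count[2] becomes 1
p_4 = 1: count[1] becomes 1
p_5 = 3: count[3] becomes 1
Degrees (1 + count): deg[1]=1+1=2, deg[2]=1+1=2, deg[3]=1+1=2, deg[4]=1+0=1, deg[5]=1+2=3, deg[6]=1+0=1, deg[7]=1+0=1

Answer: 2 2 2 1 3 1 1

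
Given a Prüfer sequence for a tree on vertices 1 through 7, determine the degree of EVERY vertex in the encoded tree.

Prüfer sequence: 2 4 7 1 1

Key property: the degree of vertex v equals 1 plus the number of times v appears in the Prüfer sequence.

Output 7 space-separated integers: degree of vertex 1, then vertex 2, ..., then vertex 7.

Answer: 3 2 1 2 1 1 2

Derivation:
p_1 = 2: count[2] becomes 1
p_2 = 4: count[4] becomes 1
p_3 = 7: count[7] becomes 1
p_4 = 1: count[1] becomes 1
p_5 = 1: count[1] becomes 2
Degrees (1 + count): deg[1]=1+2=3, deg[2]=1+1=2, deg[3]=1+0=1, deg[4]=1+1=2, deg[5]=1+0=1, deg[6]=1+0=1, deg[7]=1+1=2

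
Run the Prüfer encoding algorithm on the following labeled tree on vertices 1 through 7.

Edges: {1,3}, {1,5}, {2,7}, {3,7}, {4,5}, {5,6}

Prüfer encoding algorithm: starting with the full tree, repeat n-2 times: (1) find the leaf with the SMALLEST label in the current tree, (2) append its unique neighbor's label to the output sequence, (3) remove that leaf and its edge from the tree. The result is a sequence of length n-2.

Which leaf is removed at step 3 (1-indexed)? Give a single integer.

Answer: 6

Derivation:
Step 1: current leaves = {2,4,6}. Remove leaf 2 (neighbor: 7).
Step 2: current leaves = {4,6,7}. Remove leaf 4 (neighbor: 5).
Step 3: current leaves = {6,7}. Remove leaf 6 (neighbor: 5).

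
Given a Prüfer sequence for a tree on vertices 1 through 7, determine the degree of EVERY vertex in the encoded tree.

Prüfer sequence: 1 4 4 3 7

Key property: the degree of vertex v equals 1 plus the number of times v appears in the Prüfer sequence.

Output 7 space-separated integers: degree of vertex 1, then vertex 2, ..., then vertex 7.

Answer: 2 1 2 3 1 1 2

Derivation:
p_1 = 1: count[1] becomes 1
p_2 = 4: count[4] becomes 1
p_3 = 4: count[4] becomes 2
p_4 = 3: count[3] becomes 1
p_5 = 7: count[7] becomes 1
Degrees (1 + count): deg[1]=1+1=2, deg[2]=1+0=1, deg[3]=1+1=2, deg[4]=1+2=3, deg[5]=1+0=1, deg[6]=1+0=1, deg[7]=1+1=2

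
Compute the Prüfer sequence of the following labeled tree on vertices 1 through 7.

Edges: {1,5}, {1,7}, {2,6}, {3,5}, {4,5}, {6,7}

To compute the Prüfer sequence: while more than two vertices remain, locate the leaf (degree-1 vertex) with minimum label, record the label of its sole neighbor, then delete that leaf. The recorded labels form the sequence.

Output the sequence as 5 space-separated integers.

Step 1: leaves = {2,3,4}. Remove smallest leaf 2, emit neighbor 6.
Step 2: leaves = {3,4,6}. Remove smallest leaf 3, emit neighbor 5.
Step 3: leaves = {4,6}. Remove smallest leaf 4, emit neighbor 5.
Step 4: leaves = {5,6}. Remove smallest leaf 5, emit neighbor 1.
Step 5: leaves = {1,6}. Remove smallest leaf 1, emit neighbor 7.
Done: 2 vertices remain (6, 7). Sequence = [6 5 5 1 7]

Answer: 6 5 5 1 7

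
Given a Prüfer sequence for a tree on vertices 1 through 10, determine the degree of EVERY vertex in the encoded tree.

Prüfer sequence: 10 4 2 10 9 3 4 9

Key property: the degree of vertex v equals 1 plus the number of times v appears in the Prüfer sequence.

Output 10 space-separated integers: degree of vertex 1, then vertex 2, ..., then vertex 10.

Answer: 1 2 2 3 1 1 1 1 3 3

Derivation:
p_1 = 10: count[10] becomes 1
p_2 = 4: count[4] becomes 1
p_3 = 2: count[2] becomes 1
p_4 = 10: count[10] becomes 2
p_5 = 9: count[9] becomes 1
p_6 = 3: count[3] becomes 1
p_7 = 4: count[4] becomes 2
p_8 = 9: count[9] becomes 2
Degrees (1 + count): deg[1]=1+0=1, deg[2]=1+1=2, deg[3]=1+1=2, deg[4]=1+2=3, deg[5]=1+0=1, deg[6]=1+0=1, deg[7]=1+0=1, deg[8]=1+0=1, deg[9]=1+2=3, deg[10]=1+2=3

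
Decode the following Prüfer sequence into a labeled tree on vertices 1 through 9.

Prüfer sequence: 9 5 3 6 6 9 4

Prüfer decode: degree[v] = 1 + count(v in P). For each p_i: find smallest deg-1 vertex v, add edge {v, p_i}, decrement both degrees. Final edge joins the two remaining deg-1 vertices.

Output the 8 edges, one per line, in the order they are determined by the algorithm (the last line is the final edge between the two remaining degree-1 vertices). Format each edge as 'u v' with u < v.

Answer: 1 9
2 5
3 5
3 6
6 7
6 9
4 8
4 9

Derivation:
Initial degrees: {1:1, 2:1, 3:2, 4:2, 5:2, 6:3, 7:1, 8:1, 9:3}
Step 1: smallest deg-1 vertex = 1, p_1 = 9. Add edge {1,9}. Now deg[1]=0, deg[9]=2.
Step 2: smallest deg-1 vertex = 2, p_2 = 5. Add edge {2,5}. Now deg[2]=0, deg[5]=1.
Step 3: smallest deg-1 vertex = 5, p_3 = 3. Add edge {3,5}. Now deg[5]=0, deg[3]=1.
Step 4: smallest deg-1 vertex = 3, p_4 = 6. Add edge {3,6}. Now deg[3]=0, deg[6]=2.
Step 5: smallest deg-1 vertex = 7, p_5 = 6. Add edge {6,7}. Now deg[7]=0, deg[6]=1.
Step 6: smallest deg-1 vertex = 6, p_6 = 9. Add edge {6,9}. Now deg[6]=0, deg[9]=1.
Step 7: smallest deg-1 vertex = 8, p_7 = 4. Add edge {4,8}. Now deg[8]=0, deg[4]=1.
Final: two remaining deg-1 vertices are 4, 9. Add edge {4,9}.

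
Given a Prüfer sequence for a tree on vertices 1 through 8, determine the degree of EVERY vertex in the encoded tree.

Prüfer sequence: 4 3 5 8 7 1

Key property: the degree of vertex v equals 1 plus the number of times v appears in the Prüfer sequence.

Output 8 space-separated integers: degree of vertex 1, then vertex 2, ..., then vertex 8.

p_1 = 4: count[4] becomes 1
p_2 = 3: count[3] becomes 1
p_3 = 5: count[5] becomes 1
p_4 = 8: count[8] becomes 1
p_5 = 7: count[7] becomes 1
p_6 = 1: count[1] becomes 1
Degrees (1 + count): deg[1]=1+1=2, deg[2]=1+0=1, deg[3]=1+1=2, deg[4]=1+1=2, deg[5]=1+1=2, deg[6]=1+0=1, deg[7]=1+1=2, deg[8]=1+1=2

Answer: 2 1 2 2 2 1 2 2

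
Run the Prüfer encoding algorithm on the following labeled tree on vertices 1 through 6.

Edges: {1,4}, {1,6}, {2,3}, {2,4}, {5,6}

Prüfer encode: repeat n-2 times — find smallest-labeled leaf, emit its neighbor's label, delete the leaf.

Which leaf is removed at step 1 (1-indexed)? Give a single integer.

Step 1: current leaves = {3,5}. Remove leaf 3 (neighbor: 2).

Answer: 3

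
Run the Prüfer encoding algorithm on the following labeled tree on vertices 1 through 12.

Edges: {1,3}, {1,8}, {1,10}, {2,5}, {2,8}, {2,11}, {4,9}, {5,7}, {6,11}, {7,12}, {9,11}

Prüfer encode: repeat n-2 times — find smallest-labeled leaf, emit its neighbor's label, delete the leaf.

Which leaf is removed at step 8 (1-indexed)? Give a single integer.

Step 1: current leaves = {3,4,6,10,12}. Remove leaf 3 (neighbor: 1).
Step 2: current leaves = {4,6,10,12}. Remove leaf 4 (neighbor: 9).
Step 3: current leaves = {6,9,10,12}. Remove leaf 6 (neighbor: 11).
Step 4: current leaves = {9,10,12}. Remove leaf 9 (neighbor: 11).
Step 5: current leaves = {10,11,12}. Remove leaf 10 (neighbor: 1).
Step 6: current leaves = {1,11,12}. Remove leaf 1 (neighbor: 8).
Step 7: current leaves = {8,11,12}. Remove leaf 8 (neighbor: 2).
Step 8: current leaves = {11,12}. Remove leaf 11 (neighbor: 2).

Answer: 11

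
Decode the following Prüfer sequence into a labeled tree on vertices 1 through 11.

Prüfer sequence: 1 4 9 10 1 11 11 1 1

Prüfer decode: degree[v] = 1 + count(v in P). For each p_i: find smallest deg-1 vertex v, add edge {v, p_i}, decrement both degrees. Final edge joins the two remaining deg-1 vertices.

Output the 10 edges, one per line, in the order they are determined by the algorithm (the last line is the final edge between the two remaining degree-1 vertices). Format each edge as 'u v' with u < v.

Initial degrees: {1:5, 2:1, 3:1, 4:2, 5:1, 6:1, 7:1, 8:1, 9:2, 10:2, 11:3}
Step 1: smallest deg-1 vertex = 2, p_1 = 1. Add edge {1,2}. Now deg[2]=0, deg[1]=4.
Step 2: smallest deg-1 vertex = 3, p_2 = 4. Add edge {3,4}. Now deg[3]=0, deg[4]=1.
Step 3: smallest deg-1 vertex = 4, p_3 = 9. Add edge {4,9}. Now deg[4]=0, deg[9]=1.
Step 4: smallest deg-1 vertex = 5, p_4 = 10. Add edge {5,10}. Now deg[5]=0, deg[10]=1.
Step 5: smallest deg-1 vertex = 6, p_5 = 1. Add edge {1,6}. Now deg[6]=0, deg[1]=3.
Step 6: smallest deg-1 vertex = 7, p_6 = 11. Add edge {7,11}. Now deg[7]=0, deg[11]=2.
Step 7: smallest deg-1 vertex = 8, p_7 = 11. Add edge {8,11}. Now deg[8]=0, deg[11]=1.
Step 8: smallest deg-1 vertex = 9, p_8 = 1. Add edge {1,9}. Now deg[9]=0, deg[1]=2.
Step 9: smallest deg-1 vertex = 10, p_9 = 1. Add edge {1,10}. Now deg[10]=0, deg[1]=1.
Final: two remaining deg-1 vertices are 1, 11. Add edge {1,11}.

Answer: 1 2
3 4
4 9
5 10
1 6
7 11
8 11
1 9
1 10
1 11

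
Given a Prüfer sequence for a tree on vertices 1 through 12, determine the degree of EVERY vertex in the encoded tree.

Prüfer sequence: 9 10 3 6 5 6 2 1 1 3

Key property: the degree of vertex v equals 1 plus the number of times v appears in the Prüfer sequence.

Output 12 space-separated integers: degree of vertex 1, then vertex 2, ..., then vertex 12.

p_1 = 9: count[9] becomes 1
p_2 = 10: count[10] becomes 1
p_3 = 3: count[3] becomes 1
p_4 = 6: count[6] becomes 1
p_5 = 5: count[5] becomes 1
p_6 = 6: count[6] becomes 2
p_7 = 2: count[2] becomes 1
p_8 = 1: count[1] becomes 1
p_9 = 1: count[1] becomes 2
p_10 = 3: count[3] becomes 2
Degrees (1 + count): deg[1]=1+2=3, deg[2]=1+1=2, deg[3]=1+2=3, deg[4]=1+0=1, deg[5]=1+1=2, deg[6]=1+2=3, deg[7]=1+0=1, deg[8]=1+0=1, deg[9]=1+1=2, deg[10]=1+1=2, deg[11]=1+0=1, deg[12]=1+0=1

Answer: 3 2 3 1 2 3 1 1 2 2 1 1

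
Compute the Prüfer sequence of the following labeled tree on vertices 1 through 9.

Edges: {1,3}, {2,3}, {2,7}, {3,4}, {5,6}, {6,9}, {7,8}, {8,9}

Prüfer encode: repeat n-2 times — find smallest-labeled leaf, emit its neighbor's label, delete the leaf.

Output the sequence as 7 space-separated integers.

Step 1: leaves = {1,4,5}. Remove smallest leaf 1, emit neighbor 3.
Step 2: leaves = {4,5}. Remove smallest leaf 4, emit neighbor 3.
Step 3: leaves = {3,5}. Remove smallest leaf 3, emit neighbor 2.
Step 4: leaves = {2,5}. Remove smallest leaf 2, emit neighbor 7.
Step 5: leaves = {5,7}. Remove smallest leaf 5, emit neighbor 6.
Step 6: leaves = {6,7}. Remove smallest leaf 6, emit neighbor 9.
Step 7: leaves = {7,9}. Remove smallest leaf 7, emit neighbor 8.
Done: 2 vertices remain (8, 9). Sequence = [3 3 2 7 6 9 8]

Answer: 3 3 2 7 6 9 8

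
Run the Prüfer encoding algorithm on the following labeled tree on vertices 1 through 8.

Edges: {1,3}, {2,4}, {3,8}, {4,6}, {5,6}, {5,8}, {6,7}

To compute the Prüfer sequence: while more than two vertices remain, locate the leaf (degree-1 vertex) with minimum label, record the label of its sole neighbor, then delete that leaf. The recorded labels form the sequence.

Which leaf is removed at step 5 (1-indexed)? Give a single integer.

Step 1: current leaves = {1,2,7}. Remove leaf 1 (neighbor: 3).
Step 2: current leaves = {2,3,7}. Remove leaf 2 (neighbor: 4).
Step 3: current leaves = {3,4,7}. Remove leaf 3 (neighbor: 8).
Step 4: current leaves = {4,7,8}. Remove leaf 4 (neighbor: 6).
Step 5: current leaves = {7,8}. Remove leaf 7 (neighbor: 6).

Answer: 7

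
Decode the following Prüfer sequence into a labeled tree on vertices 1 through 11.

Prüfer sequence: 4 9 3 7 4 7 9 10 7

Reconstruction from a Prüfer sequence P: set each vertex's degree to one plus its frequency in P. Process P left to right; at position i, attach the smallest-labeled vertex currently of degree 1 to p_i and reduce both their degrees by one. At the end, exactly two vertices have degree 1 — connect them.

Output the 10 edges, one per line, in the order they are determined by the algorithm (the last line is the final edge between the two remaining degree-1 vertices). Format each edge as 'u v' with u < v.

Initial degrees: {1:1, 2:1, 3:2, 4:3, 5:1, 6:1, 7:4, 8:1, 9:3, 10:2, 11:1}
Step 1: smallest deg-1 vertex = 1, p_1 = 4. Add edge {1,4}. Now deg[1]=0, deg[4]=2.
Step 2: smallest deg-1 vertex = 2, p_2 = 9. Add edge {2,9}. Now deg[2]=0, deg[9]=2.
Step 3: smallest deg-1 vertex = 5, p_3 = 3. Add edge {3,5}. Now deg[5]=0, deg[3]=1.
Step 4: smallest deg-1 vertex = 3, p_4 = 7. Add edge {3,7}. Now deg[3]=0, deg[7]=3.
Step 5: smallest deg-1 vertex = 6, p_5 = 4. Add edge {4,6}. Now deg[6]=0, deg[4]=1.
Step 6: smallest deg-1 vertex = 4, p_6 = 7. Add edge {4,7}. Now deg[4]=0, deg[7]=2.
Step 7: smallest deg-1 vertex = 8, p_7 = 9. Add edge {8,9}. Now deg[8]=0, deg[9]=1.
Step 8: smallest deg-1 vertex = 9, p_8 = 10. Add edge {9,10}. Now deg[9]=0, deg[10]=1.
Step 9: smallest deg-1 vertex = 10, p_9 = 7. Add edge {7,10}. Now deg[10]=0, deg[7]=1.
Final: two remaining deg-1 vertices are 7, 11. Add edge {7,11}.

Answer: 1 4
2 9
3 5
3 7
4 6
4 7
8 9
9 10
7 10
7 11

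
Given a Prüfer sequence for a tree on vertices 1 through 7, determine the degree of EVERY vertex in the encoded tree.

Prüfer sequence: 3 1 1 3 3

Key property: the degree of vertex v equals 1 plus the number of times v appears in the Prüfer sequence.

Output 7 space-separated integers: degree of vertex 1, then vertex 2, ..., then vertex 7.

p_1 = 3: count[3] becomes 1
p_2 = 1: count[1] becomes 1
p_3 = 1: count[1] becomes 2
p_4 = 3: count[3] becomes 2
p_5 = 3: count[3] becomes 3
Degrees (1 + count): deg[1]=1+2=3, deg[2]=1+0=1, deg[3]=1+3=4, deg[4]=1+0=1, deg[5]=1+0=1, deg[6]=1+0=1, deg[7]=1+0=1

Answer: 3 1 4 1 1 1 1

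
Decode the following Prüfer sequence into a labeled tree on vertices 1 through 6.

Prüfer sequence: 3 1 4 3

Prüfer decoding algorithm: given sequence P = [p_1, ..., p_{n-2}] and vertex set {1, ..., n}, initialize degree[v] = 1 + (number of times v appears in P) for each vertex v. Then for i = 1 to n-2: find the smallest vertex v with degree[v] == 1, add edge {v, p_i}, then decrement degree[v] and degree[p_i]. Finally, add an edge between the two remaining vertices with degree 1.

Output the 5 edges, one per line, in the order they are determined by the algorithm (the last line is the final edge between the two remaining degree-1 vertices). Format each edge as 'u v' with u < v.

Answer: 2 3
1 5
1 4
3 4
3 6

Derivation:
Initial degrees: {1:2, 2:1, 3:3, 4:2, 5:1, 6:1}
Step 1: smallest deg-1 vertex = 2, p_1 = 3. Add edge {2,3}. Now deg[2]=0, deg[3]=2.
Step 2: smallest deg-1 vertex = 5, p_2 = 1. Add edge {1,5}. Now deg[5]=0, deg[1]=1.
Step 3: smallest deg-1 vertex = 1, p_3 = 4. Add edge {1,4}. Now deg[1]=0, deg[4]=1.
Step 4: smallest deg-1 vertex = 4, p_4 = 3. Add edge {3,4}. Now deg[4]=0, deg[3]=1.
Final: two remaining deg-1 vertices are 3, 6. Add edge {3,6}.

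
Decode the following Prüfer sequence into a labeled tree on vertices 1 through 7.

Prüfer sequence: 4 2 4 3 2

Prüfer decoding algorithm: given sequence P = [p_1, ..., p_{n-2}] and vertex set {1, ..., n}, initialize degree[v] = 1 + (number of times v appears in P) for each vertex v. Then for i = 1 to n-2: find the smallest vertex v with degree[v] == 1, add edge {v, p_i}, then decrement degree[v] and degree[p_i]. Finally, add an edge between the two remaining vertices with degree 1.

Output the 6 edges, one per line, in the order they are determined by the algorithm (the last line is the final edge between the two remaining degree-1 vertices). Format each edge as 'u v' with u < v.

Initial degrees: {1:1, 2:3, 3:2, 4:3, 5:1, 6:1, 7:1}
Step 1: smallest deg-1 vertex = 1, p_1 = 4. Add edge {1,4}. Now deg[1]=0, deg[4]=2.
Step 2: smallest deg-1 vertex = 5, p_2 = 2. Add edge {2,5}. Now deg[5]=0, deg[2]=2.
Step 3: smallest deg-1 vertex = 6, p_3 = 4. Add edge {4,6}. Now deg[6]=0, deg[4]=1.
Step 4: smallest deg-1 vertex = 4, p_4 = 3. Add edge {3,4}. Now deg[4]=0, deg[3]=1.
Step 5: smallest deg-1 vertex = 3, p_5 = 2. Add edge {2,3}. Now deg[3]=0, deg[2]=1.
Final: two remaining deg-1 vertices are 2, 7. Add edge {2,7}.

Answer: 1 4
2 5
4 6
3 4
2 3
2 7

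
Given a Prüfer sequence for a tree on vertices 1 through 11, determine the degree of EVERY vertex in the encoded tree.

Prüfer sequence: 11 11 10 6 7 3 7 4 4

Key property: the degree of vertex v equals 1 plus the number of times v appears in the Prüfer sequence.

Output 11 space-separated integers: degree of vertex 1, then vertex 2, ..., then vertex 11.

Answer: 1 1 2 3 1 2 3 1 1 2 3

Derivation:
p_1 = 11: count[11] becomes 1
p_2 = 11: count[11] becomes 2
p_3 = 10: count[10] becomes 1
p_4 = 6: count[6] becomes 1
p_5 = 7: count[7] becomes 1
p_6 = 3: count[3] becomes 1
p_7 = 7: count[7] becomes 2
p_8 = 4: count[4] becomes 1
p_9 = 4: count[4] becomes 2
Degrees (1 + count): deg[1]=1+0=1, deg[2]=1+0=1, deg[3]=1+1=2, deg[4]=1+2=3, deg[5]=1+0=1, deg[6]=1+1=2, deg[7]=1+2=3, deg[8]=1+0=1, deg[9]=1+0=1, deg[10]=1+1=2, deg[11]=1+2=3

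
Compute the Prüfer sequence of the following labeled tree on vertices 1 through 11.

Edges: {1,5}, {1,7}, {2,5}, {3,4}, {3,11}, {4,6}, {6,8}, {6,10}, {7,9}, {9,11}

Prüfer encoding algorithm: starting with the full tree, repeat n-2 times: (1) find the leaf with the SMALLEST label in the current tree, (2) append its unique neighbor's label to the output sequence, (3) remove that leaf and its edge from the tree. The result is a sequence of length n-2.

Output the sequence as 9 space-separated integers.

Answer: 5 1 7 9 6 11 6 4 3

Derivation:
Step 1: leaves = {2,8,10}. Remove smallest leaf 2, emit neighbor 5.
Step 2: leaves = {5,8,10}. Remove smallest leaf 5, emit neighbor 1.
Step 3: leaves = {1,8,10}. Remove smallest leaf 1, emit neighbor 7.
Step 4: leaves = {7,8,10}. Remove smallest leaf 7, emit neighbor 9.
Step 5: leaves = {8,9,10}. Remove smallest leaf 8, emit neighbor 6.
Step 6: leaves = {9,10}. Remove smallest leaf 9, emit neighbor 11.
Step 7: leaves = {10,11}. Remove smallest leaf 10, emit neighbor 6.
Step 8: leaves = {6,11}. Remove smallest leaf 6, emit neighbor 4.
Step 9: leaves = {4,11}. Remove smallest leaf 4, emit neighbor 3.
Done: 2 vertices remain (3, 11). Sequence = [5 1 7 9 6 11 6 4 3]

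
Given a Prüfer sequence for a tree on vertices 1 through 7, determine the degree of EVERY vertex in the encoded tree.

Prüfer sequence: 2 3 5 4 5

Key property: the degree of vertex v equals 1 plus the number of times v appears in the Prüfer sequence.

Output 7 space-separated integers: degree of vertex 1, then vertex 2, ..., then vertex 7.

Answer: 1 2 2 2 3 1 1

Derivation:
p_1 = 2: count[2] becomes 1
p_2 = 3: count[3] becomes 1
p_3 = 5: count[5] becomes 1
p_4 = 4: count[4] becomes 1
p_5 = 5: count[5] becomes 2
Degrees (1 + count): deg[1]=1+0=1, deg[2]=1+1=2, deg[3]=1+1=2, deg[4]=1+1=2, deg[5]=1+2=3, deg[6]=1+0=1, deg[7]=1+0=1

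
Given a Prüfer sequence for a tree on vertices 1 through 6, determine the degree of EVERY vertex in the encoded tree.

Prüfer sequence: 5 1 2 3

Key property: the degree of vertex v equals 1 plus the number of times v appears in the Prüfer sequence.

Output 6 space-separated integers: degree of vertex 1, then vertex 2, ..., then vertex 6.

Answer: 2 2 2 1 2 1

Derivation:
p_1 = 5: count[5] becomes 1
p_2 = 1: count[1] becomes 1
p_3 = 2: count[2] becomes 1
p_4 = 3: count[3] becomes 1
Degrees (1 + count): deg[1]=1+1=2, deg[2]=1+1=2, deg[3]=1+1=2, deg[4]=1+0=1, deg[5]=1+1=2, deg[6]=1+0=1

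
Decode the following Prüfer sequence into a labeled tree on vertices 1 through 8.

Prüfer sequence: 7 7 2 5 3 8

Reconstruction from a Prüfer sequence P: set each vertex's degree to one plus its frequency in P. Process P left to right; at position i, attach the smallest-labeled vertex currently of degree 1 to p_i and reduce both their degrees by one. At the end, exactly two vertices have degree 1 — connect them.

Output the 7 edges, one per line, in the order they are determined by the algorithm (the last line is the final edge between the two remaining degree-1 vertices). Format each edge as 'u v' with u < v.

Initial degrees: {1:1, 2:2, 3:2, 4:1, 5:2, 6:1, 7:3, 8:2}
Step 1: smallest deg-1 vertex = 1, p_1 = 7. Add edge {1,7}. Now deg[1]=0, deg[7]=2.
Step 2: smallest deg-1 vertex = 4, p_2 = 7. Add edge {4,7}. Now deg[4]=0, deg[7]=1.
Step 3: smallest deg-1 vertex = 6, p_3 = 2. Add edge {2,6}. Now deg[6]=0, deg[2]=1.
Step 4: smallest deg-1 vertex = 2, p_4 = 5. Add edge {2,5}. Now deg[2]=0, deg[5]=1.
Step 5: smallest deg-1 vertex = 5, p_5 = 3. Add edge {3,5}. Now deg[5]=0, deg[3]=1.
Step 6: smallest deg-1 vertex = 3, p_6 = 8. Add edge {3,8}. Now deg[3]=0, deg[8]=1.
Final: two remaining deg-1 vertices are 7, 8. Add edge {7,8}.

Answer: 1 7
4 7
2 6
2 5
3 5
3 8
7 8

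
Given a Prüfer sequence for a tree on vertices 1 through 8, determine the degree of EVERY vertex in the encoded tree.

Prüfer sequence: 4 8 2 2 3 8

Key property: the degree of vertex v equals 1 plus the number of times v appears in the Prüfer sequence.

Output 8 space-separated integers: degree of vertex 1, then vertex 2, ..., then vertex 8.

Answer: 1 3 2 2 1 1 1 3

Derivation:
p_1 = 4: count[4] becomes 1
p_2 = 8: count[8] becomes 1
p_3 = 2: count[2] becomes 1
p_4 = 2: count[2] becomes 2
p_5 = 3: count[3] becomes 1
p_6 = 8: count[8] becomes 2
Degrees (1 + count): deg[1]=1+0=1, deg[2]=1+2=3, deg[3]=1+1=2, deg[4]=1+1=2, deg[5]=1+0=1, deg[6]=1+0=1, deg[7]=1+0=1, deg[8]=1+2=3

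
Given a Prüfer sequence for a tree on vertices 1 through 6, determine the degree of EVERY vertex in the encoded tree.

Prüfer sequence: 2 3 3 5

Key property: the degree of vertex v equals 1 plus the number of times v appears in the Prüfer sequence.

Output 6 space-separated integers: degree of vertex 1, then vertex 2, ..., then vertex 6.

Answer: 1 2 3 1 2 1

Derivation:
p_1 = 2: count[2] becomes 1
p_2 = 3: count[3] becomes 1
p_3 = 3: count[3] becomes 2
p_4 = 5: count[5] becomes 1
Degrees (1 + count): deg[1]=1+0=1, deg[2]=1+1=2, deg[3]=1+2=3, deg[4]=1+0=1, deg[5]=1+1=2, deg[6]=1+0=1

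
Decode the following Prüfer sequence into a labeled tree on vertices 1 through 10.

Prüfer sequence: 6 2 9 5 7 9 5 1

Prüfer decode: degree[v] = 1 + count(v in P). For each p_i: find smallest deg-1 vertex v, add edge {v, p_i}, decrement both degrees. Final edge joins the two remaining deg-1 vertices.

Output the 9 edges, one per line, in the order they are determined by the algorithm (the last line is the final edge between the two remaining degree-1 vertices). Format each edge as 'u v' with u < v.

Initial degrees: {1:2, 2:2, 3:1, 4:1, 5:3, 6:2, 7:2, 8:1, 9:3, 10:1}
Step 1: smallest deg-1 vertex = 3, p_1 = 6. Add edge {3,6}. Now deg[3]=0, deg[6]=1.
Step 2: smallest deg-1 vertex = 4, p_2 = 2. Add edge {2,4}. Now deg[4]=0, deg[2]=1.
Step 3: smallest deg-1 vertex = 2, p_3 = 9. Add edge {2,9}. Now deg[2]=0, deg[9]=2.
Step 4: smallest deg-1 vertex = 6, p_4 = 5. Add edge {5,6}. Now deg[6]=0, deg[5]=2.
Step 5: smallest deg-1 vertex = 8, p_5 = 7. Add edge {7,8}. Now deg[8]=0, deg[7]=1.
Step 6: smallest deg-1 vertex = 7, p_6 = 9. Add edge {7,9}. Now deg[7]=0, deg[9]=1.
Step 7: smallest deg-1 vertex = 9, p_7 = 5. Add edge {5,9}. Now deg[9]=0, deg[5]=1.
Step 8: smallest deg-1 vertex = 5, p_8 = 1. Add edge {1,5}. Now deg[5]=0, deg[1]=1.
Final: two remaining deg-1 vertices are 1, 10. Add edge {1,10}.

Answer: 3 6
2 4
2 9
5 6
7 8
7 9
5 9
1 5
1 10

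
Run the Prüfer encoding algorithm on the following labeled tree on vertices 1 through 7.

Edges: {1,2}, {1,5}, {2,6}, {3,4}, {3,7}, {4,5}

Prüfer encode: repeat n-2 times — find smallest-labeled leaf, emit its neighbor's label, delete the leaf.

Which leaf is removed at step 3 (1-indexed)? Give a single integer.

Answer: 1

Derivation:
Step 1: current leaves = {6,7}. Remove leaf 6 (neighbor: 2).
Step 2: current leaves = {2,7}. Remove leaf 2 (neighbor: 1).
Step 3: current leaves = {1,7}. Remove leaf 1 (neighbor: 5).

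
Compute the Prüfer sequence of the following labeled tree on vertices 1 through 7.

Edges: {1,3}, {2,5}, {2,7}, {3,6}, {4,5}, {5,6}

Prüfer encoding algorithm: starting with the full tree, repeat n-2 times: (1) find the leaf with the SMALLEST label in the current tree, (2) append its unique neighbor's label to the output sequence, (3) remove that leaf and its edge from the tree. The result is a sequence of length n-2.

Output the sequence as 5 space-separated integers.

Answer: 3 6 5 5 2

Derivation:
Step 1: leaves = {1,4,7}. Remove smallest leaf 1, emit neighbor 3.
Step 2: leaves = {3,4,7}. Remove smallest leaf 3, emit neighbor 6.
Step 3: leaves = {4,6,7}. Remove smallest leaf 4, emit neighbor 5.
Step 4: leaves = {6,7}. Remove smallest leaf 6, emit neighbor 5.
Step 5: leaves = {5,7}. Remove smallest leaf 5, emit neighbor 2.
Done: 2 vertices remain (2, 7). Sequence = [3 6 5 5 2]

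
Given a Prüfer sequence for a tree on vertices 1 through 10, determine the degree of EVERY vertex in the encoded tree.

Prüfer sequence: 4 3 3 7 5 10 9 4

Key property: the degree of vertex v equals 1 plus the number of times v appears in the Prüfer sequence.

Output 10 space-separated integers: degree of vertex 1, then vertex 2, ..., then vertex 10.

Answer: 1 1 3 3 2 1 2 1 2 2

Derivation:
p_1 = 4: count[4] becomes 1
p_2 = 3: count[3] becomes 1
p_3 = 3: count[3] becomes 2
p_4 = 7: count[7] becomes 1
p_5 = 5: count[5] becomes 1
p_6 = 10: count[10] becomes 1
p_7 = 9: count[9] becomes 1
p_8 = 4: count[4] becomes 2
Degrees (1 + count): deg[1]=1+0=1, deg[2]=1+0=1, deg[3]=1+2=3, deg[4]=1+2=3, deg[5]=1+1=2, deg[6]=1+0=1, deg[7]=1+1=2, deg[8]=1+0=1, deg[9]=1+1=2, deg[10]=1+1=2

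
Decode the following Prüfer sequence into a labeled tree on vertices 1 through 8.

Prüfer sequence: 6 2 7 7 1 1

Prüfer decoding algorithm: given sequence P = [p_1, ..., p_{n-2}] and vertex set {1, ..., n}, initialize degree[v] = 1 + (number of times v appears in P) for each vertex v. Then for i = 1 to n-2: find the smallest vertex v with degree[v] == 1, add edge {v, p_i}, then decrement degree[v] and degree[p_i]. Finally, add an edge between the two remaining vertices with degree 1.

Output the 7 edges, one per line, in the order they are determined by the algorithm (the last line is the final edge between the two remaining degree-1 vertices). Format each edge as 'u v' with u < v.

Initial degrees: {1:3, 2:2, 3:1, 4:1, 5:1, 6:2, 7:3, 8:1}
Step 1: smallest deg-1 vertex = 3, p_1 = 6. Add edge {3,6}. Now deg[3]=0, deg[6]=1.
Step 2: smallest deg-1 vertex = 4, p_2 = 2. Add edge {2,4}. Now deg[4]=0, deg[2]=1.
Step 3: smallest deg-1 vertex = 2, p_3 = 7. Add edge {2,7}. Now deg[2]=0, deg[7]=2.
Step 4: smallest deg-1 vertex = 5, p_4 = 7. Add edge {5,7}. Now deg[5]=0, deg[7]=1.
Step 5: smallest deg-1 vertex = 6, p_5 = 1. Add edge {1,6}. Now deg[6]=0, deg[1]=2.
Step 6: smallest deg-1 vertex = 7, p_6 = 1. Add edge {1,7}. Now deg[7]=0, deg[1]=1.
Final: two remaining deg-1 vertices are 1, 8. Add edge {1,8}.

Answer: 3 6
2 4
2 7
5 7
1 6
1 7
1 8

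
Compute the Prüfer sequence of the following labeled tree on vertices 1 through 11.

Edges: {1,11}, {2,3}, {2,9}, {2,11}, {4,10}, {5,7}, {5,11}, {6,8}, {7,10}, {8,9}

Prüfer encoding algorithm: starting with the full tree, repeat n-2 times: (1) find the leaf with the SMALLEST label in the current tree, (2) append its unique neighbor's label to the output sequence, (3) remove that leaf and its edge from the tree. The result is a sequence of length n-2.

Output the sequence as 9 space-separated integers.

Answer: 11 2 10 8 9 2 11 7 5

Derivation:
Step 1: leaves = {1,3,4,6}. Remove smallest leaf 1, emit neighbor 11.
Step 2: leaves = {3,4,6}. Remove smallest leaf 3, emit neighbor 2.
Step 3: leaves = {4,6}. Remove smallest leaf 4, emit neighbor 10.
Step 4: leaves = {6,10}. Remove smallest leaf 6, emit neighbor 8.
Step 5: leaves = {8,10}. Remove smallest leaf 8, emit neighbor 9.
Step 6: leaves = {9,10}. Remove smallest leaf 9, emit neighbor 2.
Step 7: leaves = {2,10}. Remove smallest leaf 2, emit neighbor 11.
Step 8: leaves = {10,11}. Remove smallest leaf 10, emit neighbor 7.
Step 9: leaves = {7,11}. Remove smallest leaf 7, emit neighbor 5.
Done: 2 vertices remain (5, 11). Sequence = [11 2 10 8 9 2 11 7 5]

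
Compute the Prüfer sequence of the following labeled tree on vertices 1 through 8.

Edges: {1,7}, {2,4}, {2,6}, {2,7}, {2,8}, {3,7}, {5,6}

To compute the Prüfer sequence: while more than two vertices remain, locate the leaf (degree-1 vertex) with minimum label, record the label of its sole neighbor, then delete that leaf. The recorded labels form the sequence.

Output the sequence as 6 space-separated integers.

Answer: 7 7 2 6 2 2

Derivation:
Step 1: leaves = {1,3,4,5,8}. Remove smallest leaf 1, emit neighbor 7.
Step 2: leaves = {3,4,5,8}. Remove smallest leaf 3, emit neighbor 7.
Step 3: leaves = {4,5,7,8}. Remove smallest leaf 4, emit neighbor 2.
Step 4: leaves = {5,7,8}. Remove smallest leaf 5, emit neighbor 6.
Step 5: leaves = {6,7,8}. Remove smallest leaf 6, emit neighbor 2.
Step 6: leaves = {7,8}. Remove smallest leaf 7, emit neighbor 2.
Done: 2 vertices remain (2, 8). Sequence = [7 7 2 6 2 2]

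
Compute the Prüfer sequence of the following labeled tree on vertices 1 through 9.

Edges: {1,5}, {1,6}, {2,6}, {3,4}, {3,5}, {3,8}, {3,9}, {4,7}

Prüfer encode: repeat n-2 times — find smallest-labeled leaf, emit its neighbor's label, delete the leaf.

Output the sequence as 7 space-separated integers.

Step 1: leaves = {2,7,8,9}. Remove smallest leaf 2, emit neighbor 6.
Step 2: leaves = {6,7,8,9}. Remove smallest leaf 6, emit neighbor 1.
Step 3: leaves = {1,7,8,9}. Remove smallest leaf 1, emit neighbor 5.
Step 4: leaves = {5,7,8,9}. Remove smallest leaf 5, emit neighbor 3.
Step 5: leaves = {7,8,9}. Remove smallest leaf 7, emit neighbor 4.
Step 6: leaves = {4,8,9}. Remove smallest leaf 4, emit neighbor 3.
Step 7: leaves = {8,9}. Remove smallest leaf 8, emit neighbor 3.
Done: 2 vertices remain (3, 9). Sequence = [6 1 5 3 4 3 3]

Answer: 6 1 5 3 4 3 3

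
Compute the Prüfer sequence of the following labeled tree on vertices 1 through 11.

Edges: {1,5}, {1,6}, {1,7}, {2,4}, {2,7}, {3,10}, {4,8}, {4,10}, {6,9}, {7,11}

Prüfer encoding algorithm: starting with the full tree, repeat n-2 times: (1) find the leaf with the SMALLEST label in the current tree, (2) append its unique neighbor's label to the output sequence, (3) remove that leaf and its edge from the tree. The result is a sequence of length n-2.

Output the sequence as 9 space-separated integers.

Answer: 10 1 4 6 1 7 4 2 7

Derivation:
Step 1: leaves = {3,5,8,9,11}. Remove smallest leaf 3, emit neighbor 10.
Step 2: leaves = {5,8,9,10,11}. Remove smallest leaf 5, emit neighbor 1.
Step 3: leaves = {8,9,10,11}. Remove smallest leaf 8, emit neighbor 4.
Step 4: leaves = {9,10,11}. Remove smallest leaf 9, emit neighbor 6.
Step 5: leaves = {6,10,11}. Remove smallest leaf 6, emit neighbor 1.
Step 6: leaves = {1,10,11}. Remove smallest leaf 1, emit neighbor 7.
Step 7: leaves = {10,11}. Remove smallest leaf 10, emit neighbor 4.
Step 8: leaves = {4,11}. Remove smallest leaf 4, emit neighbor 2.
Step 9: leaves = {2,11}. Remove smallest leaf 2, emit neighbor 7.
Done: 2 vertices remain (7, 11). Sequence = [10 1 4 6 1 7 4 2 7]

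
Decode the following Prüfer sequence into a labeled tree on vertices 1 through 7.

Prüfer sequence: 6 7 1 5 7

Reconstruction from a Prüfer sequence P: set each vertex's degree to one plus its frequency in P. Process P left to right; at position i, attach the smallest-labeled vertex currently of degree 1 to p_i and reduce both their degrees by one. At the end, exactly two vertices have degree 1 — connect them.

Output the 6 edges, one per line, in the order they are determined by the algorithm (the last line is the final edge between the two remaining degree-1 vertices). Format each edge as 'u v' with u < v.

Initial degrees: {1:2, 2:1, 3:1, 4:1, 5:2, 6:2, 7:3}
Step 1: smallest deg-1 vertex = 2, p_1 = 6. Add edge {2,6}. Now deg[2]=0, deg[6]=1.
Step 2: smallest deg-1 vertex = 3, p_2 = 7. Add edge {3,7}. Now deg[3]=0, deg[7]=2.
Step 3: smallest deg-1 vertex = 4, p_3 = 1. Add edge {1,4}. Now deg[4]=0, deg[1]=1.
Step 4: smallest deg-1 vertex = 1, p_4 = 5. Add edge {1,5}. Now deg[1]=0, deg[5]=1.
Step 5: smallest deg-1 vertex = 5, p_5 = 7. Add edge {5,7}. Now deg[5]=0, deg[7]=1.
Final: two remaining deg-1 vertices are 6, 7. Add edge {6,7}.

Answer: 2 6
3 7
1 4
1 5
5 7
6 7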